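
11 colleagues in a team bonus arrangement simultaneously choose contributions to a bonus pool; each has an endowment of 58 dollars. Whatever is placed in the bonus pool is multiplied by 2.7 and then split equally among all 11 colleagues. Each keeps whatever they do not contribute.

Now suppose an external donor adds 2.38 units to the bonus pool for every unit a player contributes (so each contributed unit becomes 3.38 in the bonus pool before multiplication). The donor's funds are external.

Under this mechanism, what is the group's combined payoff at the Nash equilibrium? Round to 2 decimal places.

With the mechanism, a contributed unit returns 2.7 × 3.38 / 11 = 0.8296 per unit of net cost — still below 1 — so contributing 0 remains dominant for every player.
At the Nash equilibrium no one contributes; group total payoff = 11 × 58 = 638.

638.00 dollars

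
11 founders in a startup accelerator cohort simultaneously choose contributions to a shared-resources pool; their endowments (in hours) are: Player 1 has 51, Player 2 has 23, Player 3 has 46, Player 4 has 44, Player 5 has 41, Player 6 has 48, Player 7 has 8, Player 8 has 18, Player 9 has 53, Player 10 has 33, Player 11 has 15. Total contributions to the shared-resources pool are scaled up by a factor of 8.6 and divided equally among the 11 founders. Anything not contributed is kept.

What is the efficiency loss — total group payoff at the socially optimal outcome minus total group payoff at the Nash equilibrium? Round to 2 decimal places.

2888.00 hours

The private return per contributed unit is 8.6/11 = 0.7818 < 1 for every player regardless of endowment, so the Nash equilibrium is zero contribution and the group total is Σ E_j = 51 + 23 + 46 + 44 + 41 + 48 + 8 + 18 + 53 + 33 + 15 = 380.
Each contributed unit returns 8.600 to the group, so the social optimum is full contribution by everyone: group total = 8.600 × 380 = 3268.00.
Efficiency loss = (8.600 − 1) × 380 = 2888.00.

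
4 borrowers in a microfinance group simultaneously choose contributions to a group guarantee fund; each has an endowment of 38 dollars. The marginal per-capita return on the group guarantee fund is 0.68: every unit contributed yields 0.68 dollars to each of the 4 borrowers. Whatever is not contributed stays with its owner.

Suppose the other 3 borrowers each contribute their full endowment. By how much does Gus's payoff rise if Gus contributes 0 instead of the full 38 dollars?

Switching from a contribution of 38 to 0 lets Gus keep an extra 38 dollars, but lowers the group guarantee fund by 38, which costs Gus their own share of that drop: 0.68 × 38 = 25.84.
Net gain = 38 − 25.84 = 12.16. The private return per contributed unit (0.68) is below 1, so free-riding is indeed the best response regardless of what the others do.

12.16 dollars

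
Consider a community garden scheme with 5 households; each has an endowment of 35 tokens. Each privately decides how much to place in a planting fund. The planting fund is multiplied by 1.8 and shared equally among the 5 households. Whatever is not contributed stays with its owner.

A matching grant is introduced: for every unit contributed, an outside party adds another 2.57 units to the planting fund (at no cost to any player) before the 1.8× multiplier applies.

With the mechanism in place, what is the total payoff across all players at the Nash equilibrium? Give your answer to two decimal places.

1124.55 tokens

The effective private return per unit is now 1.8 × 3.57 / 5 = 1.2852 > 1, so every player's dominant strategy flips to full contribution.
So the Nash equilibrium is full contribution by all 5; the group earns 1.8 × 3.57 × 175 = 1124.55.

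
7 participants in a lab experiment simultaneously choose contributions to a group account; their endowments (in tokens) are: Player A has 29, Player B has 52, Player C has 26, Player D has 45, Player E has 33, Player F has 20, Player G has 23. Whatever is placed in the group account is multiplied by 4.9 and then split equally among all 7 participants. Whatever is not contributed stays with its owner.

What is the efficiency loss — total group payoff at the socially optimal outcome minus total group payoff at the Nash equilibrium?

The private return per contributed unit is 4.9/7 = 0.7000 < 1 for every player regardless of endowment, so the Nash equilibrium is zero contribution and the group total is Σ E_j = 29 + 52 + 26 + 45 + 33 + 20 + 23 = 228.
Each contributed unit returns 4.900 to the group, so the social optimum is full contribution by everyone: group total = 4.900 × 228 = 1117.20.
Efficiency loss = (4.900 − 1) × 228 = 889.20.

889.20 tokens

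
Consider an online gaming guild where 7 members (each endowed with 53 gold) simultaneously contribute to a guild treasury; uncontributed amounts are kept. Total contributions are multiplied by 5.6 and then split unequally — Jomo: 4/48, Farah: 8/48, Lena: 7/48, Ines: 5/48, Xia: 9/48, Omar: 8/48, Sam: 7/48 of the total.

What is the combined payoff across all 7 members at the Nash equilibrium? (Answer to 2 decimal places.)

For player j, contributing a unit is worthwhile iff 5.6 × (j's share) ≥ 1, i.e. iff j's share is at least 0.1786.
Only Xia (9/48) clears that bar, contributing 53; the remaining 6 contribute 0. Total contributed: 53.
The guild treasury pays out 5.6 × 53 = 296.80 in total (split across the unequal shares, but the aggregate is all that matters for the group sum).
The 6 free-riders keep 53 each, adding 318. Group total = 318 + 296.80 = 614.80.

614.80 gold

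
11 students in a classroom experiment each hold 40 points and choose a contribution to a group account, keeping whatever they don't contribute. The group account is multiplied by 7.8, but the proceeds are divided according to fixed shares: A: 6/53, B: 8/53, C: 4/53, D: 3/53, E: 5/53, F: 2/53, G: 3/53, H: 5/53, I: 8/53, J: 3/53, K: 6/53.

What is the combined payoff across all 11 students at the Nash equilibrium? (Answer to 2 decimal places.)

A player with share s gets back 7.8·s per unit contributed, so full contribution is dominant for anyone with s > 1/7.8 = 0.1282 and zero contribution is dominant for anyone below.
B and I clear that bar, contributing 40 each; the remaining 9 contribute 0. Total contributed: 80.
The group account pays out 7.8 × 80 = 624.00 in total (split across the unequal shares, but the aggregate is all that matters for the group sum).
The 9 free-riders keep 40 each, adding 360. Group total = 360 + 624.00 = 984.00.

984.00 points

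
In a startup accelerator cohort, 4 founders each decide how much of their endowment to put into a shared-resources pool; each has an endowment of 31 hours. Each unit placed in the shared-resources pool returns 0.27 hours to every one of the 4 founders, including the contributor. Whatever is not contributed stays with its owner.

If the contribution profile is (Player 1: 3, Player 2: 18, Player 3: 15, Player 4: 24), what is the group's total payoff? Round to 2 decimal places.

128.80 hours

Total contributed: 3 + 18 + 15 + 24 = 60; total kept: 4 × 31 − 60 = 64.
The shared-resources pool pays out 0.27 × 4 × 60 = 64.80 in aggregate.
Group total = 64 + 64.80 = 128.80.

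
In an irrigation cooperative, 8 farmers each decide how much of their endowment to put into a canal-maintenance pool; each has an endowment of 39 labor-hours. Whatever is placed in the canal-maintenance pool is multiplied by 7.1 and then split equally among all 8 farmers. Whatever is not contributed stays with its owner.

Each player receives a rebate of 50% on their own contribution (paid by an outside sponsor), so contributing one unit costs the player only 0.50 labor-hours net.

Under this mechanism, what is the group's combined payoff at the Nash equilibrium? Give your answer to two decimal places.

2371.20 labor-hours

With the mechanism, a contributed unit returns (7.1/8) / 0.50 = 1.7750 per unit of net cost to the contributor — now above 1 — so contributing fully is weakly dominant for every player.
At the Nash equilibrium everyone contributes 39. Group total payoff = 8 × (39 × 0.50 + 7.1 × 39) = 2371.20.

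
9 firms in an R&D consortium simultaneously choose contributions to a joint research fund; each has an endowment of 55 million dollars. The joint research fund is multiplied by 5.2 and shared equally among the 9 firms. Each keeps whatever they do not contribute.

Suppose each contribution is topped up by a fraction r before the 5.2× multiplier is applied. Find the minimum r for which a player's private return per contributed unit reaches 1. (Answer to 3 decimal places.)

With matching at rate r, one contributed unit becomes (1 + r) in the joint research fund and returns 5.2 × (1 + r) / 9 to the contributor.
Setting this equal to 1: 1 + r = 9/5.2 = 1.7308.
So the minimum matching rate is r = 1.7308 − 1 = 0.731.

0.731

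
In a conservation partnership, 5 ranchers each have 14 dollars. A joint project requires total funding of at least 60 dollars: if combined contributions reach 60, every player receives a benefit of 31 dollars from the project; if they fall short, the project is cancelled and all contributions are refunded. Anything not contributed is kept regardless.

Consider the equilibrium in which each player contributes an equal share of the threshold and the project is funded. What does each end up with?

33 dollars

Equal share of the threshold: 60/5 = 12.
At this profile no one gains by cutting their contribution: any cut drops the total below 60, the project is cancelled, contributions are refunded, and the deviator ends with 14, which is less than 14 − 12 + 31 = 33. Contributing more than 12 just wastes the excess. So contributing exactly 12 is a best response.
Each player's payoff: 14 − 12 + 31 = 33.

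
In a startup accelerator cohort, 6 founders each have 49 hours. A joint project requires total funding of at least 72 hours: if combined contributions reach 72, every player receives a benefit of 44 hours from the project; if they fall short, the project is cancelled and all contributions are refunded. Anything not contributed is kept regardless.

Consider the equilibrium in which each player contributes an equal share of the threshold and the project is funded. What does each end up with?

81 hours

Equal share of the threshold: 72/6 = 12.
At this profile no one gains by cutting their contribution: any cut drops the total below 72, the project is cancelled, contributions are refunded, and the deviator ends with 49, which is less than 49 − 12 + 44 = 81. Contributing more than 12 just wastes the excess. So contributing exactly 12 is a best response.
Each player's payoff: 49 − 12 + 44 = 81.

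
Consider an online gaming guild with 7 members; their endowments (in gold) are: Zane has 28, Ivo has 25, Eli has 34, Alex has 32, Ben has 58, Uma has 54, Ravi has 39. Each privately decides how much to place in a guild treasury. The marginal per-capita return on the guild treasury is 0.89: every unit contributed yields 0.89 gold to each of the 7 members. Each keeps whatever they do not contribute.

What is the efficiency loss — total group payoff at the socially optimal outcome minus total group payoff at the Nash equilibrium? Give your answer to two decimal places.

1412.10 gold

The private return per contributed unit is 0.89 < 1 for everyone, so the Nash equilibrium is zero contribution and the group total is Σ E_j = 28 + 25 + 34 + 32 + 58 + 54 + 39 = 270.
Each contributed unit returns 6.230 to the group, so the social optimum is full contribution by everyone: group total = 6.230 × 270 = 1682.10.
Efficiency loss = (6.230 − 1) × 270 = 1412.10.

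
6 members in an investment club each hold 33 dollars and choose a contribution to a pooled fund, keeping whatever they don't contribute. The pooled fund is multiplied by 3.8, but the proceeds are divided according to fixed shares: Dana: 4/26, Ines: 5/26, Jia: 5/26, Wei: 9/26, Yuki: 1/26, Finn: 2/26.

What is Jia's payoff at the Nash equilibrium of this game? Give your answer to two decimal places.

Each unit j contributes comes back to j as 3.8 × (j's share), so j prefers to contribute only if that share exceeds 1/3.8 = 0.2632; otherwise keeping the unit dominates.
The only share above 0.2632 is Wei's 9/26, contributing 33; the remaining 5 contribute 0. Total contributed: 33.
Jia keeps 33 and receives 3.8 × 33 × 5/26 = 24.12 from the pooled fund, for a payoff of 57.12.

57.12 dollars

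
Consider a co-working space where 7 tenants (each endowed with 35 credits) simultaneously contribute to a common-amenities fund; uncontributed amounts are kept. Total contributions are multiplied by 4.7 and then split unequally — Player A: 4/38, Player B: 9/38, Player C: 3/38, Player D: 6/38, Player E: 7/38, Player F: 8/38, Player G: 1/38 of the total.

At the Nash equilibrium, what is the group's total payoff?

374.50 credits

Player j's private return per contributed unit is 4.7 × (j's share). Contributing is weakly dominant for j when that share is at least 1/4.7 = 0.2128, and contributing 0 is dominant otherwise.
Only Player B (9/38) clears that bar, contributing 35; the remaining 6 contribute 0. Total contributed: 35.
The common-amenities fund pays out 4.7 × 35 = 164.50 in total (split across the unequal shares, but the aggregate is all that matters for the group sum).
The 6 free-riders keep 35 each, adding 210. Group total = 210 + 164.50 = 374.50.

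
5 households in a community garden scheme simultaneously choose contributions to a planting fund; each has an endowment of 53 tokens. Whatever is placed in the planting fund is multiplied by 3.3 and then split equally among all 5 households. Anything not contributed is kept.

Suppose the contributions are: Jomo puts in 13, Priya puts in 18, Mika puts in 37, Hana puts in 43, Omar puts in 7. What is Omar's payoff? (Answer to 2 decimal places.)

Total contributed: 13 + 18 + 37 + 43 + 7 = 118.
Each receives 3.3 × 118 / 5 = 77.88 from the planting fund.
Omar keeps 53 − 7 = 46, so Omar's payoff is 46 + 77.88 = 123.88.

123.88 tokens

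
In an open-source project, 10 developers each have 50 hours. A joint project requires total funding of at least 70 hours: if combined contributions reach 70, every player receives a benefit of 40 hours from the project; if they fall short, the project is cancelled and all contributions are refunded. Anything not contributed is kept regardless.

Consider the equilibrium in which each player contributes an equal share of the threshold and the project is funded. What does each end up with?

Equal share of the threshold: 70/10 = 7.
At this profile no one gains by cutting their contribution: any cut drops the total below 70, the project is cancelled, contributions are refunded, and the deviator ends with 50, which is less than 50 − 7 + 40 = 83. Contributing more than 7 just wastes the excess. So contributing exactly 7 is a best response.
Each player's payoff: 50 − 7 + 40 = 83.

83 hours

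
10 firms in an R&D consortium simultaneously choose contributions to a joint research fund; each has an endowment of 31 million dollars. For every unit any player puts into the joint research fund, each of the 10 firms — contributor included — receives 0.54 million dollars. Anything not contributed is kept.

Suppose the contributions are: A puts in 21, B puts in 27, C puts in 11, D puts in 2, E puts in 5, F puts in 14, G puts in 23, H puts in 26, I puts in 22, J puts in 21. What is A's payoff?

102.88 million dollars

Total contributed: 21 + 27 + 11 + 2 + 5 + 14 + 23 + 26 + 22 + 21 = 172.
Each receives 0.54 × 172 = 92.88 from the joint research fund.
A keeps 31 − 21 = 10, so A's payoff is 10 + 92.88 = 102.88.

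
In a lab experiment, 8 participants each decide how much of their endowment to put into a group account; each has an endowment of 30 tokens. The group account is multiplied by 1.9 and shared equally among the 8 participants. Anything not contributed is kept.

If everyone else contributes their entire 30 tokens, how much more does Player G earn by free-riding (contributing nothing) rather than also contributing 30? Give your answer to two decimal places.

22.88 tokens

Switching from a contribution of 30 to 0 lets Player G keep an extra 30 tokens, but lowers the group account by 30, which costs Player G their own share of that drop: 1.9/8 × 30 = 7.12.
Net gain = 30 − 7.12 = 22.88. The private return per contributed unit (0.2375) is below 1, so free-riding is indeed the best response regardless of what the others do.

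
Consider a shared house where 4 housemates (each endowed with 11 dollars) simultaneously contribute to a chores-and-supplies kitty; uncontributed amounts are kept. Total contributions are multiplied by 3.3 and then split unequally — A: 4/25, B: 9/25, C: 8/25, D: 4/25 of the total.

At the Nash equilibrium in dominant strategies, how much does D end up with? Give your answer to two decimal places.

22.62 dollars

Player j's private return per contributed unit is 3.3 × (j's share). Contributing is weakly dominant for j when that share is at least 1/3.3 = 0.3030, and contributing 0 is dominant otherwise.
The shares above 0.3030 belong to B and C, contributing 11 each; the remaining 2 contribute 0. Total contributed: 22.
D keeps 11 and receives 3.3 × 22 × 4/25 = 11.62 from the chores-and-supplies kitty, for a payoff of 22.62.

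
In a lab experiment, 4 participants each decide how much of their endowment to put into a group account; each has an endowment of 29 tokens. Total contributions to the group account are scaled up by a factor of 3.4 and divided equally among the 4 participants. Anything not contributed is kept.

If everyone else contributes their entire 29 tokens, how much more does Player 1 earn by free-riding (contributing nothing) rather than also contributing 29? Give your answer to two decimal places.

Switching from a contribution of 29 to 0 lets Player 1 keep an extra 29 tokens, but lowers the group account by 29, which costs Player 1 their own share of that drop: 3.4/4 × 29 = 24.65.
Net gain = 29 − 24.65 = 4.35. The private return per contributed unit (0.8500) is below 1, so free-riding is indeed the best response regardless of what the others do.

4.35 tokens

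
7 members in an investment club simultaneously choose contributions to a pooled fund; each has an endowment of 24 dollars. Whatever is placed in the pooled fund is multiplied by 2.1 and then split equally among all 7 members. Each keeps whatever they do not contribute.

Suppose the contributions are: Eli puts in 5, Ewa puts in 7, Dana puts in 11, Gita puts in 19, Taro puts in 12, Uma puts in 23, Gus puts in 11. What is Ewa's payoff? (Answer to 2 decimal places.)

Total contributed: 5 + 7 + 11 + 19 + 12 + 23 + 11 = 88.
Each receives 2.1 × 88 / 7 = 26.40 from the pooled fund.
Ewa keeps 24 − 7 = 17, so Ewa's payoff is 17 + 26.40 = 43.40.

43.40 dollars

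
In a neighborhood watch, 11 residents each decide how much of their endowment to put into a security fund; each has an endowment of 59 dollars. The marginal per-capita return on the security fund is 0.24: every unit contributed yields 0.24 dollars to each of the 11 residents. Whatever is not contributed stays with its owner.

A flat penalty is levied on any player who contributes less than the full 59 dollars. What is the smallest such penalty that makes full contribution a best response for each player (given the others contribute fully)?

44.84 dollars

Given the others contribute fully, the best deviation is to contribute 0 (any partial contribution still incurs the fine and gives up units whose private return 0.24 is below 1).
Deviating from 59 to 0 saves 59 dollars but forfeits the deviator's share of the drop in the security fund: 0.24 × 59 = 14.16.
So the deviation gain is 59 − 14.16 = 44.84, and the fine must be at least 44.84 dollars to wipe it out.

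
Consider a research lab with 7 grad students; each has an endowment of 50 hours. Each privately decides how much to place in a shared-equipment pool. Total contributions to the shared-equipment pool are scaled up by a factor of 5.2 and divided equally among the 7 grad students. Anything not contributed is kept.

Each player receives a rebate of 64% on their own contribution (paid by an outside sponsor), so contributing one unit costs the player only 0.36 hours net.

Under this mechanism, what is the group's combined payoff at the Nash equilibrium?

With the mechanism, a contributed unit returns (5.2/7) / 0.36 = 2.0635 per unit of net cost to the contributor — now above 1 — so contributing fully is weakly dominant for every player.
At the Nash equilibrium everyone contributes 50. Group total payoff = 7 × (50 × 0.64 + 5.2 × 50) = 2044.00.

2044.00 hours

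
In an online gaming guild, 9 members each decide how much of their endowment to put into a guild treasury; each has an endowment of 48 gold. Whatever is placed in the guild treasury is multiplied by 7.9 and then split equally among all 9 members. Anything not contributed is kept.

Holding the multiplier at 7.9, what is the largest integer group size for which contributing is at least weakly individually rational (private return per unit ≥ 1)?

Private return per unit is 7.9/(group size), which is ≥ 1 whenever the group size is ≤ 7.9.
The largest such integer is 7.

7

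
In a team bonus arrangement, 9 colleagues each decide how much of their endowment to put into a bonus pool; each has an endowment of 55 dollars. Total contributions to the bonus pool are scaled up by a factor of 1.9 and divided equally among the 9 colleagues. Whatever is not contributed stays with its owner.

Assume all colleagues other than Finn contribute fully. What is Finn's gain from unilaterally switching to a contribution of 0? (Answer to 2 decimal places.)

Switching from a contribution of 55 to 0 lets Finn keep an extra 55 dollars, but lowers the bonus pool by 55, which costs Finn their own share of that drop: 1.9/9 × 55 = 11.61.
Net gain = 55 − 11.61 = 43.39. The private return per contributed unit (0.2111) is below 1, so free-riding is indeed the best response regardless of what the others do.

43.39 dollars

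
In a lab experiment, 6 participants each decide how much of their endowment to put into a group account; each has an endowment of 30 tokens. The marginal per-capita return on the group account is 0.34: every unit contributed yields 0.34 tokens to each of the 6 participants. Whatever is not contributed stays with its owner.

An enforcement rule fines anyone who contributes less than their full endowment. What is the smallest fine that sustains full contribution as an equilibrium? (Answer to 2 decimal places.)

19.80 tokens

Given the others contribute fully, the best deviation is to contribute 0 (any partial contribution still incurs the fine and gives up units whose private return 0.34 is below 1).
Deviating from 30 to 0 saves 30 tokens but forfeits the deviator's share of the drop in the group account: 0.34 × 30 = 10.20.
So the deviation gain is 30 − 10.20 = 19.80, and the fine must be at least 19.80 tokens to wipe it out.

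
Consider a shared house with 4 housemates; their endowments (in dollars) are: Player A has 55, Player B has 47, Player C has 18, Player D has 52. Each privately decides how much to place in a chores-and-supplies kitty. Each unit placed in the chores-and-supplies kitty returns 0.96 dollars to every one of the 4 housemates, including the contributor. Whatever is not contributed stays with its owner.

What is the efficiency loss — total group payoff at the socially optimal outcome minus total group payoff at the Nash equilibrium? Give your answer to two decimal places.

The private return per contributed unit is 0.96 < 1 for everyone, so the Nash equilibrium is zero contribution and the group total is Σ E_j = 55 + 47 + 18 + 52 = 172.
Each contributed unit returns 3.840 to the group, so the social optimum is full contribution by everyone: group total = 3.840 × 172 = 660.48.
Efficiency loss = (3.840 − 1) × 172 = 488.48.

488.48 dollars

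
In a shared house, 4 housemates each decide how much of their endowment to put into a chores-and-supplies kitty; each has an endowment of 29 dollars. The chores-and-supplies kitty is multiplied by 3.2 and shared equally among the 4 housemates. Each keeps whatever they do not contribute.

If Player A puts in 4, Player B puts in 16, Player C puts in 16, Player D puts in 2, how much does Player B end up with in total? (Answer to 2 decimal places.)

Total contributed: 4 + 16 + 16 + 2 = 38.
Each receives 3.2 × 38 / 4 = 30.40 from the chores-and-supplies kitty.
Player B keeps 29 − 16 = 13, so Player B's payoff is 13 + 30.40 = 43.40.

43.40 dollars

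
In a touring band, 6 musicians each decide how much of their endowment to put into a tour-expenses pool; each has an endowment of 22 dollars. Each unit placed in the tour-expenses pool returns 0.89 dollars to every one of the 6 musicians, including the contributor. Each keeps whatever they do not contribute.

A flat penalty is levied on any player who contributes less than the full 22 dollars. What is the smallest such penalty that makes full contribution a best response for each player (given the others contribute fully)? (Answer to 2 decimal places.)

Given the others contribute fully, the best deviation is to contribute 0 (any partial contribution still incurs the fine and gives up units whose private return 0.89 is below 1).
Deviating from 22 to 0 saves 22 dollars but forfeits the deviator's share of the drop in the tour-expenses pool: 0.89 × 22 = 19.58.
So the deviation gain is 22 − 19.58 = 2.42, and the fine must be at least 2.42 dollars to wipe it out.

2.42 dollars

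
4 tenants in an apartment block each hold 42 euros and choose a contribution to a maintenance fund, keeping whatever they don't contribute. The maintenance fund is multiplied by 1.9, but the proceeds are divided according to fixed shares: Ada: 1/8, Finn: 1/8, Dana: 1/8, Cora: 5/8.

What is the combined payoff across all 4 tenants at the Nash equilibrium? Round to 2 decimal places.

For player j, contributing a unit is worthwhile iff 1.9 × (j's share) ≥ 1, i.e. iff j's share is at least 0.5263.
Only Cora (5/8) clears that bar, contributing 42; the remaining 3 contribute 0. Total contributed: 42.
The maintenance fund pays out 1.9 × 42 = 79.80 in total (split across the unequal shares, but the aggregate is all that matters for the group sum).
The 3 free-riders keep 42 each, adding 126. Group total = 126 + 79.80 = 205.80.

205.80 euros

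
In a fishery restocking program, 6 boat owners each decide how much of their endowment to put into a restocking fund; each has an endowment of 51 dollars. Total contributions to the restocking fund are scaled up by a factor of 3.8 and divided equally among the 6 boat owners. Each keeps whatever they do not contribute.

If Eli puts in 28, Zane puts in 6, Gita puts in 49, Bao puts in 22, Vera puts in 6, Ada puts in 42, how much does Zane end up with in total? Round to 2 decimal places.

Total contributed: 28 + 6 + 49 + 22 + 6 + 42 = 153.
Each receives 3.8 × 153 / 6 = 96.90 from the restocking fund.
Zane keeps 51 − 6 = 45, so Zane's payoff is 45 + 96.90 = 141.90.

141.90 dollars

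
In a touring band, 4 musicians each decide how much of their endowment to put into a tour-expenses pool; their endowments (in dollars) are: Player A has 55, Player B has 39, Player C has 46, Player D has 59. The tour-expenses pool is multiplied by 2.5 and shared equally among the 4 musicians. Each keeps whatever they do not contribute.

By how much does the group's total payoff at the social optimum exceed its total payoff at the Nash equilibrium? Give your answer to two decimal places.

The private return per contributed unit is 2.5/4 = 0.6250 < 1 for every player regardless of endowment, so the Nash equilibrium is zero contribution and the group total is Σ E_j = 55 + 39 + 46 + 59 = 199.
Each contributed unit returns 2.500 to the group, so the social optimum is full contribution by everyone: group total = 2.500 × 199 = 497.50.
Efficiency loss = (2.500 − 1) × 199 = 298.50.

298.50 dollars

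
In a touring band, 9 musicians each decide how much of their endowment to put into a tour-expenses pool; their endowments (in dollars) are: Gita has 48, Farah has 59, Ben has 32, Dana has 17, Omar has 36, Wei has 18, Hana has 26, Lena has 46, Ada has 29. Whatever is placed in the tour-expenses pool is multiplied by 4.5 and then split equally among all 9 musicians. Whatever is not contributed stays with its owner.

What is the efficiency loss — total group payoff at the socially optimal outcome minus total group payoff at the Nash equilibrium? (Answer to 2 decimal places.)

The private return per contributed unit is 4.5/9 = 0.5000 < 1 for every player regardless of endowment, so the Nash equilibrium is zero contribution and the group total is Σ E_j = 48 + 59 + 32 + 17 + 36 + 18 + 26 + 46 + 29 = 311.
Each contributed unit returns 4.500 to the group, so the social optimum is full contribution by everyone: group total = 4.500 × 311 = 1399.50.
Efficiency loss = (4.500 − 1) × 311 = 1088.50.

1088.50 dollars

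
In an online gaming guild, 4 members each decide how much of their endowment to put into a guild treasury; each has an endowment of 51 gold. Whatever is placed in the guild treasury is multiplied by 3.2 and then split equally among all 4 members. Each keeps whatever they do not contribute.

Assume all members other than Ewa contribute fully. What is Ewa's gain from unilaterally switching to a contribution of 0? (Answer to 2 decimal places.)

Switching from a contribution of 51 to 0 lets Ewa keep an extra 51 gold, but lowers the guild treasury by 51, which costs Ewa their own share of that drop: 3.2/4 × 51 = 40.80.
Net gain = 51 − 40.80 = 10.20. The private return per contributed unit (0.8000) is below 1, so free-riding is indeed the best response regardless of what the others do.

10.20 gold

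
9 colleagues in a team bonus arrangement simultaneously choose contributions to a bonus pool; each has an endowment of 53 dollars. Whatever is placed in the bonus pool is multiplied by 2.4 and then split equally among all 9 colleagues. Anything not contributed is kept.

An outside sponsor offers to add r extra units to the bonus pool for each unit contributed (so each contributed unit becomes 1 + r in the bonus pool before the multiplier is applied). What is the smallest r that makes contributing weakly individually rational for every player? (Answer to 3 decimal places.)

2.750

With matching at rate r, one contributed unit becomes (1 + r) in the bonus pool and returns 2.4 × (1 + r) / 9 to the contributor.
Setting this equal to 1: 1 + r = 9/2.4 = 3.7500.
So the minimum matching rate is r = 3.7500 − 1 = 2.750.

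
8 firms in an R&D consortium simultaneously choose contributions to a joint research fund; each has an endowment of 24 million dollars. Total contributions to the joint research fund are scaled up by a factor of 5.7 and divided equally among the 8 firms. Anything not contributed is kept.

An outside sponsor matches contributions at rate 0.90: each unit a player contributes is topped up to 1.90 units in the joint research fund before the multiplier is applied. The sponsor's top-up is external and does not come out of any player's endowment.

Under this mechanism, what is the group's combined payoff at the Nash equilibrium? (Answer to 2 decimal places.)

The effective private return per unit is now 5.7 × 1.90 / 8 = 1.3538 > 1, so every player's dominant strategy flips to full contribution.
So the Nash equilibrium is full contribution by all 8; the group earns 5.7 × 1.90 × 192 = 2079.36.

2079.36 million dollars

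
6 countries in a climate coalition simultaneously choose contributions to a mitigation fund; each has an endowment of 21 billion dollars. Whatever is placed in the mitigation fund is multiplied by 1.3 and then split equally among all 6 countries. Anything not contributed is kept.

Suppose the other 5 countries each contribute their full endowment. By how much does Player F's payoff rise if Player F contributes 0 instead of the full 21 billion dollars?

Switching from a contribution of 21 to 0 lets Player F keep an extra 21 billion dollars, but lowers the mitigation fund by 21, which costs Player F their own share of that drop: 1.3/6 × 21 = 4.55.
Net gain = 21 − 4.55 = 16.45. The private return per contributed unit (0.2167) is below 1, so free-riding is indeed the best response regardless of what the others do.

16.45 billion dollars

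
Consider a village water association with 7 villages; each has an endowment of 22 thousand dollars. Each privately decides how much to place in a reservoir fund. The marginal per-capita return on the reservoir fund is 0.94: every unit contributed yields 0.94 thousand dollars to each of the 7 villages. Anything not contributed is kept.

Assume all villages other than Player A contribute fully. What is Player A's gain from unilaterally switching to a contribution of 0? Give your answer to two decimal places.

Switching from a contribution of 22 to 0 lets Player A keep an extra 22 thousand dollars, but lowers the reservoir fund by 22, which costs Player A their own share of that drop: 0.94 × 22 = 20.68.
Net gain = 22 − 20.68 = 1.32. The private return per contributed unit (0.94) is below 1, so free-riding is indeed the best response regardless of what the others do.

1.32 thousand dollars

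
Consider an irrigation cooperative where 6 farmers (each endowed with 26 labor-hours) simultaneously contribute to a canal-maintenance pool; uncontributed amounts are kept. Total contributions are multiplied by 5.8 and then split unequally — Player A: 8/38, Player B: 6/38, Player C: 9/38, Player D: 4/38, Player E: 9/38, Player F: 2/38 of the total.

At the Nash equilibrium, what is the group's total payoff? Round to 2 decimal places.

530.40 labor-hours

A player with share s gets back 5.8·s per unit contributed, so full contribution is dominant for anyone with s > 1/5.8 = 0.1724 and zero contribution is dominant for anyone below.
The shares above 0.1724 belong to Player A, Player C and Player E, contributing 26 each; the remaining 3 contribute 0. Total contributed: 78.
The canal-maintenance pool pays out 5.8 × 78 = 452.40 in total (split across the unequal shares, but the aggregate is all that matters for the group sum).
The 3 free-riders keep 26 each, adding 78. Group total = 78 + 452.40 = 530.40.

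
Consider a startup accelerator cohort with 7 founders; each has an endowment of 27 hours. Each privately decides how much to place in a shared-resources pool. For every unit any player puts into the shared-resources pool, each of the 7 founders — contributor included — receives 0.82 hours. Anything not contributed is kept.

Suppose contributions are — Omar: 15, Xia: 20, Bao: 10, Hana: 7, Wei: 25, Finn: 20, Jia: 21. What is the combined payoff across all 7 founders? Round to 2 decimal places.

Total contributed: 15 + 20 + 10 + 7 + 25 + 20 + 21 = 118; total kept: 7 × 27 − 118 = 71.
The shared-resources pool pays out 0.82 × 7 × 118 = 677.32 in aggregate.
Group total = 71 + 677.32 = 748.32.

748.32 hours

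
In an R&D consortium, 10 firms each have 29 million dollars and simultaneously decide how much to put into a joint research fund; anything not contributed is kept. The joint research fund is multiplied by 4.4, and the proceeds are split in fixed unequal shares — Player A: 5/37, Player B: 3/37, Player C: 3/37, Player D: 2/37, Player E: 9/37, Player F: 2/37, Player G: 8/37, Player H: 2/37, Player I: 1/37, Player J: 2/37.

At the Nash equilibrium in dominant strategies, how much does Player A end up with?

46.24 million dollars

Each unit j contributes comes back to j as 4.4 × (j's share), so j prefers to contribute only if that share exceeds 1/4.4 = 0.2273; otherwise keeping the unit dominates.
Player E alone (share 9/37) is above the threshold, contributing 29; the remaining 9 contribute 0. Total contributed: 29.
Player A keeps 29 and receives 4.4 × 29 × 5/37 = 17.24 from the joint research fund, for a payoff of 46.24.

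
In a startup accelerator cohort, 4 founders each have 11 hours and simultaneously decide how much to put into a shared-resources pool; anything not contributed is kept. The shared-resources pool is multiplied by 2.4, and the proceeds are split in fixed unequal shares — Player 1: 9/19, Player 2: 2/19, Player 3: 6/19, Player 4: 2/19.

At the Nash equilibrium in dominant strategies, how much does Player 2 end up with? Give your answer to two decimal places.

13.78 hours

Each unit j contributes comes back to j as 2.4 × (j's share), so j prefers to contribute only if that share exceeds 1/2.4 = 0.4167; otherwise keeping the unit dominates.
Player 1 alone (share 9/19) is above the threshold, contributing 11; the remaining 3 contribute 0. Total contributed: 11.
Player 2 keeps 11 and receives 2.4 × 11 × 2/19 = 2.78 from the shared-resources pool, for a payoff of 13.78.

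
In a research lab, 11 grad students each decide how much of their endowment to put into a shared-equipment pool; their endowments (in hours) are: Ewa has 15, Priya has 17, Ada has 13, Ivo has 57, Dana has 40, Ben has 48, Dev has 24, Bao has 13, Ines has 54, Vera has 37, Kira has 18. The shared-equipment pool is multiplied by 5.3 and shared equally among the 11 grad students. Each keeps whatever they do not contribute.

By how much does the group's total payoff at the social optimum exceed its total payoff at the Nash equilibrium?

1444.80 hours

The private return per contributed unit is 5.3/11 = 0.4818 < 1 for every player regardless of endowment, so the Nash equilibrium is zero contribution and the group total is Σ E_j = 15 + 17 + 13 + 57 + 40 + 48 + 24 + 13 + 54 + 37 + 18 = 336.
Each contributed unit returns 5.300 to the group, so the social optimum is full contribution by everyone: group total = 5.300 × 336 = 1780.80.
Efficiency loss = (5.300 − 1) × 336 = 1444.80.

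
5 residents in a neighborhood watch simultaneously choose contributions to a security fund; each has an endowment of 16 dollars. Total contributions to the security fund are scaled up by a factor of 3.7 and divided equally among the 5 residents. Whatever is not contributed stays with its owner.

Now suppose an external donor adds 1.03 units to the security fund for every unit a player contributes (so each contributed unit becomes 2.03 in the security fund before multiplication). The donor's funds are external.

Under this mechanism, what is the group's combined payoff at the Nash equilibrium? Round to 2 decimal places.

600.88 dollars

Under the mechanism each unit contributed yields 3.7 × 2.03 / 5 = 1.5022 back to its contributor per unit of net cost, which exceeds 1, making full contribution the dominant choice for everyone.
At the Nash equilibrium everyone contributes 16. Group total payoff = 3.7 × 2.03 × 80 = 600.88.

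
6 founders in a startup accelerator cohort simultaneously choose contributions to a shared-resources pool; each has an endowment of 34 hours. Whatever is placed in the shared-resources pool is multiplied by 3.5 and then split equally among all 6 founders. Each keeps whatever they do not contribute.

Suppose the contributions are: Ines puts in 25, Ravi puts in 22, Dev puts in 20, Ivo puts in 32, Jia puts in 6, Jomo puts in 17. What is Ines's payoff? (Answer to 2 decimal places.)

80.17 hours

Total contributed: 25 + 22 + 20 + 32 + 6 + 17 = 122.
Each receives 3.5 × 122 / 6 = 71.17 from the shared-resources pool.
Ines keeps 34 − 25 = 9, so Ines's payoff is 9 + 71.17 = 80.17.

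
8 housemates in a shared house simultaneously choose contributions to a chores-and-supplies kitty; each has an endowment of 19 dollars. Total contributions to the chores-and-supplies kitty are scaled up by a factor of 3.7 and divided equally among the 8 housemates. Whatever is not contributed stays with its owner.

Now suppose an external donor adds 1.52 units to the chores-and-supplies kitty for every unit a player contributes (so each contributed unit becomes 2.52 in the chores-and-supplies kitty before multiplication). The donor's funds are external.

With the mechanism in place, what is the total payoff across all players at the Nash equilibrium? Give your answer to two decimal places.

The effective private return per unit is now 3.7 × 2.52 / 8 = 1.1655 > 1, so every player's dominant strategy flips to full contribution.
At the Nash equilibrium everyone contributes 19. Group total payoff = 3.7 × 2.52 × 152 = 1417.25.

1417.25 dollars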